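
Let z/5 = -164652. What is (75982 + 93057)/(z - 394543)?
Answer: -169039/1217803 ≈ -0.13881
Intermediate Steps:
z = -823260 (z = 5*(-164652) = -823260)
(75982 + 93057)/(z - 394543) = (75982 + 93057)/(-823260 - 394543) = 169039/(-1217803) = 169039*(-1/1217803) = -169039/1217803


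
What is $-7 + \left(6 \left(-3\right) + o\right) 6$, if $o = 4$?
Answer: $-91$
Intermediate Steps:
$-7 + \left(6 \left(-3\right) + o\right) 6 = -7 + \left(6 \left(-3\right) + 4\right) 6 = -7 + \left(-18 + 4\right) 6 = -7 - 84 = -91$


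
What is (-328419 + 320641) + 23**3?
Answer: 4389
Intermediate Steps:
(-328419 + 320641) + 23**3 = -7778 + 12167 = 4389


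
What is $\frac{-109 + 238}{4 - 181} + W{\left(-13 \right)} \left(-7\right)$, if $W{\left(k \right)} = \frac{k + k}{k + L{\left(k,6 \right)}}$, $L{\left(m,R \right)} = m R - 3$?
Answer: $- \frac{7390}{2773} \approx -2.665$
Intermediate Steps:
$L{\left(m,R \right)} = -3 + R m$ ($L{\left(m,R \right)} = R m - 3 = -3 + R m$)
$W{\left(k \right)} = \frac{2 k}{-3 + 7 k}$ ($W{\left(k \right)} = \frac{k + k}{k + \left(-3 + 6 k\right)} = \frac{2 k}{-3 + 7 k}$)
$\frac{-109 + 238}{4 - 181} + W{\left(-13 \right)} \left(-7\right) = \frac{-109 + 238}{4 - 181} + 2 \left(-13\right) \frac{1}{-3 + 7 \left(-13\right)} \left(-7\right) = \frac{129}{-177} + 2 \left(-13\right) \frac{1}{-3 - 91} \left(-7\right) = 129 \left(- \frac{1}{177}\right) + 2 \left(-13\right) \frac{1}{-94} \left(-7\right) = - \frac{43}{59} + 2 \left(-13\right) \left(- \frac{1}{94}\right) \left(-7\right) = - \frac{43}{59} + \frac{13}{47} \left(-7\right) = - \frac{43}{59} - \frac{91}{47} = - \frac{7390}{2773}$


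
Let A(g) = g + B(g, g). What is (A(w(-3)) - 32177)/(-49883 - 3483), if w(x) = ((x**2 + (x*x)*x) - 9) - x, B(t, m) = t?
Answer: 32225/53366 ≈ 0.60385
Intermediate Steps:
w(x) = -9 + x**2 + x**3 - x (w(x) = ((x**2 + x**2*x) - 9) - x = ((x**2 + x**3) - 9) - x = (-9 + x**2 + x**3) - x = -9 + x**2 + x**3 - x)
A(g) = 2*g (A(g) = g + g = 2*g)
(A(w(-3)) - 32177)/(-49883 - 3483) = (2*(-9 + (-3)**2 + (-3)**3 - 1*(-3)) - 32177)/(-49883 - 3483) = (2*(-9 + 9 - 27 + 3) - 32177)/(-53366) = (2*(-24) - 32177)*(-1/53366) = (-48 - 32177)*(-1/53366) = -32225*(-1/53366) = 32225/53366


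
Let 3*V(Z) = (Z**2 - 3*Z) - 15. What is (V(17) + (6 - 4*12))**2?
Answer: 9409/9 ≈ 1045.4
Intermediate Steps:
V(Z) = -5 - Z + Z**2/3 (V(Z) = ((Z**2 - 3*Z) - 15)/3 = (-15 + Z**2 - 3*Z)/3 = -5 - Z + Z**2/3)
(V(17) + (6 - 4*12))**2 = ((-5 - 1*17 + (1/3)*17**2) + (6 - 4*12))**2 = ((-5 - 17 + (1/3)*289) + (6 - 48))**2 = ((-5 - 17 + 289/3) - 42)**2 = (223/3 - 42)**2 = (97/3)**2 = 9409/9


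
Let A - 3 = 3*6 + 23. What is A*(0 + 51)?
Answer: 2244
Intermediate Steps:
A = 44 (A = 3 + (3*6 + 23) = 3 + (18 + 23) = 3 + 41 = 44)
A*(0 + 51) = 44*(0 + 51) = 44*51 = 2244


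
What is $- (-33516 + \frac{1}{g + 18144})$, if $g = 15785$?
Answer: $\frac{1137164363}{33929} \approx 33516.0$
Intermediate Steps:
$- (-33516 + \frac{1}{g + 18144}) = - (-33516 + \frac{1}{15785 + 18144}) = - (-33516 + \frac{1}{33929}) = \left(-1\right) \left(- \frac{1137164363}{33929}\right) = \frac{1137164363}{33929}$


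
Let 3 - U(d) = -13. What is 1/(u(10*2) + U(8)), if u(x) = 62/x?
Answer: 10/191 ≈ 0.052356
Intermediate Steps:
U(d) = 16 (U(d) = 3 - 1*(-13) = 3 + 13 = 16)
1/(u(10*2) + U(8)) = 1/(62/((10*2)) + 16) = 1/(62/20 + 16) = 1/(62*(1/20) + 16) = 1/(31/10 + 16) = 1/(191/10) = 10/191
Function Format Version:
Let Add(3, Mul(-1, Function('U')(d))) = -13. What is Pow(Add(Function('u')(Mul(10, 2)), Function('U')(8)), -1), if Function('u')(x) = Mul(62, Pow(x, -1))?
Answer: Rational(10, 191) ≈ 0.052356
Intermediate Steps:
Function('U')(d) = 16 (Function('U')(d) = Add(3, Mul(-1, -13)) = Add(3, 13) = 16)
Pow(Add(Function('u')(Mul(10, 2)), Function('U')(8)), -1) = Pow(Add(Mul(62, Pow(Mul(10, 2), -1)), 16), -1) = Pow(Add(Mul(62, Pow(20, -1)), 16), -1) = Pow(Add(Mul(62, Rational(1, 20)), 16), -1) = Pow(Add(Rational(31, 10), 16), -1) = Pow(Rational(191, 10), -1) = Rational(10, 191)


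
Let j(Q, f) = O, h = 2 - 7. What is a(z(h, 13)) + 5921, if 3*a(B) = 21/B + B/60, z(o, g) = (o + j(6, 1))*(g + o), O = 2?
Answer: 236823/40 ≈ 5920.6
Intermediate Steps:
h = -5
j(Q, f) = 2
z(o, g) = (2 + o)*(g + o) (z(o, g) = (o + 2)*(g + o) = (2 + o)*(g + o))
a(B) = 7/B + B/180 (a(B) = (21/B + B/60)/3 = 7/B + B/180)
a(z(h, 13)) + 5921 = (7/((-5)² + 2*13 + 2*(-5) + 13*(-5)) + ((-5)² + 2*13 + 2*(-5) + 13*(-5))/180) + 5921 = (7/(25 + 26 - 10 - 65) + (25 + 26 - 10 - 65)/180) + 5921 = (7/(-24) + (1/180)*(-24)) + 5921 = (7*(-1/24) - 2/15) + 5921 = (-7/24 - 2/15) + 5921 = -17/40 + 5921 = 236823/40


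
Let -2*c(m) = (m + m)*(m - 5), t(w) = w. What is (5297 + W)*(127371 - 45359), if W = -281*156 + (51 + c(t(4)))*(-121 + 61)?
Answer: -3431300068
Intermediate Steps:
c(m) = -m*(-5 + m) (c(m) = -(m + m)*(m - 5)/2 = -2*m*(-5 + m)/2 = -m*(-5 + m))
W = -47136 (W = -281*156 + (51 + 4*(5 - 1*4))*(-121 + 61) = -43836 + (51 + 4*(5 - 4))*(-60) = -43836 + (51 + 4*1)*(-60) = -43836 + (51 + 4)*(-60) = -43836 + 55*(-60) = -43836 - 3300 = -47136)
(5297 + W)*(127371 - 45359) = (5297 - 47136)*(127371 - 45359) = -41839*82012 = -3431300068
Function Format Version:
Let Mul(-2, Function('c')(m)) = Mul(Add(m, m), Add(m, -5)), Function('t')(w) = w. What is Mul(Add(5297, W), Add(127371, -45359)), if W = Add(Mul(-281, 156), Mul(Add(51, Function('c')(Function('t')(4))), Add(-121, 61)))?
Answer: -3431300068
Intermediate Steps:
Function('c')(m) = Mul(-1, m, Add(-5, m)) (Function('c')(m) = Mul(Rational(-1, 2), Mul(Add(m, m), Add(m, -5))) = Mul(Rational(-1, 2), Mul(Mul(2, m), Add(-5, m))) = Mul(Rational(-1, 2), Mul(2, m, Add(-5, m))) = Mul(-1, m, Add(-5, m)))
W = -47136 (W = Add(Mul(-281, 156), Mul(Add(51, Mul(4, Add(5, Mul(-1, 4)))), Add(-121, 61))) = Add(-43836, Mul(Add(51, Mul(4, Add(5, -4))), -60)) = Add(-43836, Mul(Add(51, Mul(4, 1)), -60)) = Add(-43836, Mul(Add(51, 4), -60)) = Add(-43836, Mul(55, -60)) = Add(-43836, -3300) = -47136)
Mul(Add(5297, W), Add(127371, -45359)) = Mul(Add(5297, -47136), Add(127371, -45359)) = Mul(-41839, 82012) = -3431300068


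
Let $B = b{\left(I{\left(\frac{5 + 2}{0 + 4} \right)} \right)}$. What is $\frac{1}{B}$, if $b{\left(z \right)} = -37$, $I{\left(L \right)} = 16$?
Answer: $- \frac{1}{37} \approx -0.027027$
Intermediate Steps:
$B = -37$
$\frac{1}{B} = \frac{1}{-37} = - \frac{1}{37}$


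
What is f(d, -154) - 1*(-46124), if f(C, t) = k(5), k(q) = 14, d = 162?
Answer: 46138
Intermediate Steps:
f(C, t) = 14
f(d, -154) - 1*(-46124) = 14 - 1*(-46124) = 14 + 46124 = 46138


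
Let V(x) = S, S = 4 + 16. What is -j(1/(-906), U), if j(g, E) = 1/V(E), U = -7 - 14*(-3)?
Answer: -1/20 ≈ -0.050000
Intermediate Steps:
S = 20
V(x) = 20
U = 35 (U = -7 + 42 = 35)
j(g, E) = 1/20
-j(1/(-906), U) = -1*1/20 = -1/20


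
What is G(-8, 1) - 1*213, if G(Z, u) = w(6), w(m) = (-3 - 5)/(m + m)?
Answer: -641/3 ≈ -213.67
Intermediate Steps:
w(m) = -4/m (w(m) = -8*1/(2*m) = -4/m)
G(Z, u) = -2/3 (G(Z, u) = -4/6 = -4*1/6 = -2/3)
G(-8, 1) - 1*213 = -2/3 - 1*213 = -2/3 - 213 = -641/3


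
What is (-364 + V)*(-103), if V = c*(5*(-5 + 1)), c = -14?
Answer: 8652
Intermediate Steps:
V = 280 (V = -70*(-5 + 1) = -70*(-4) = -14*(-20) = 280)
(-364 + V)*(-103) = (-364 + 280)*(-103) = -84*(-103) = 8652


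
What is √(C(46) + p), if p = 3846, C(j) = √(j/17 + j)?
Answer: √(1111494 + 102*√391)/17 ≈ 62.072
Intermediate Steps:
C(j) = 3*√34*√j/17 (C(j) = √(j*(1/17) + j) = √(j/17 + j) = √(18*j/17) = 3*√34*√j/17)
√(C(46) + p) = √(3*√34*√46/17 + 3846) = √(6*√391/17 + 3846) = √(3846 + 6*√391/17)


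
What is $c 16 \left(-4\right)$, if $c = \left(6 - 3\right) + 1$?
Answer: $-256$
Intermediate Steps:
$c = 4$ ($c = 3 + 1 = 4$)
$c 16 \left(-4\right) = 4 \cdot 16 \left(-4\right) = 64 \left(-4\right) = -256$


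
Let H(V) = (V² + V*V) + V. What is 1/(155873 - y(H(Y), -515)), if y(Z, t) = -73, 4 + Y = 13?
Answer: 1/155946 ≈ 6.4125e-6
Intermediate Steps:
Y = 9 (Y = -4 + 13 = 9)
H(V) = V + 2*V² (H(V) = (V² + V²) + V = 2*V² + V = V + 2*V²)
1/(155873 - y(H(Y), -515)) = 1/(155873 - 1*(-73)) = 1/(155873 + 73) = 1/155946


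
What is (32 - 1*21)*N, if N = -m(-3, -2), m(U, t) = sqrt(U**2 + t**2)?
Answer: -11*sqrt(13) ≈ -39.661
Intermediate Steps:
N = -sqrt(13) (N = -sqrt((-3)**2 + (-2)**2) = -sqrt(9 + 4) = -sqrt(13) ≈ -3.6056)
(32 - 1*21)*N = (32 - 1*21)*(-sqrt(13)) = (32 - 21)*(-sqrt(13)) = 11*(-sqrt(13)) = -11*sqrt(13)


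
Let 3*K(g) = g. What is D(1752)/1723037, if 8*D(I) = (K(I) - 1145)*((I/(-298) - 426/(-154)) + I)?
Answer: -1023314031/14377020728 ≈ -0.071177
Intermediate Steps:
K(g) = g/3
D(I) = (-1145 + I/3)*(213/77 + 297*I/298)/8 (D(I) = ((I/3 - 1145)*((I/(-298) - 426/(-154)) + I))/8 = ((-1145 + I/3)*((I*(-1/298) - 426*(-1/154)) + I))/8 = ((-1145 + I/3)*((-I/298 + 213/77) + I))/8 = ((-1145 + I/3)*((213/77 - I/298) + I))/8 = ((-1145 + I/3)*(213/77 + 297*I/298))/8 = (-1145 + I/3)*(213/77 + 297*I/298)/8)
D(1752)/1723037 = (-243885/616 - 26163847/183568*1752 + (99/2384)*1752**2)/1723037 = (-243885/616 - 5729882493/22946 + (99/2384)*3069504)*(1/1723037) = (-243885/616 - 5729882493/22946 + 18992556/149)*(1/1723037) = -1023314031/8344*1/1723037 = -1023314031/14377020728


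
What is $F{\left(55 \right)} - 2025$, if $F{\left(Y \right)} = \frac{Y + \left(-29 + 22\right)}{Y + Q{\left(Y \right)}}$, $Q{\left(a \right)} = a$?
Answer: $- \frac{111351}{55} \approx -2024.6$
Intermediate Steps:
$F{\left(Y \right)} = \frac{-7 + Y}{2 Y}$ ($F{\left(Y \right)} = \frac{Y + \left(-29 + 22\right)}{Y + Y} = \frac{Y - 7}{2 Y} = \left(-7 + Y\right) \frac{1}{2 Y} = \frac{-7 + Y}{2 Y}$)
$F{\left(55 \right)} - 2025 = \frac{-7 + 55}{2 \cdot 55} - 2025 = \frac{1}{2} \cdot \frac{1}{55} \cdot 48 - 2025 = \frac{24}{55} - 2025 = - \frac{111351}{55}$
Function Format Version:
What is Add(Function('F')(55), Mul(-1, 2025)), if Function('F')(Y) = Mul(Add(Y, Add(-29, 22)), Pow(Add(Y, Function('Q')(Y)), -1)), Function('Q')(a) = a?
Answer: Rational(-111351, 55) ≈ -2024.6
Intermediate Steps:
Function('F')(Y) = Mul(Rational(1, 2), Pow(Y, -1), Add(-7, Y)) (Function('F')(Y) = Mul(Add(Y, Add(-29, 22)), Pow(Add(Y, Y), -1)) = Mul(Add(Y, -7), Pow(Mul(2, Y), -1)) = Mul(Add(-7, Y), Mul(Rational(1, 2), Pow(Y, -1))) = Mul(Rational(1, 2), Pow(Y, -1), Add(-7, Y)))
Add(Function('F')(55), Mul(-1, 2025)) = Add(Mul(Rational(1, 2), Pow(55, -1), Add(-7, 55)), Mul(-1, 2025)) = Add(Mul(Rational(1, 2), Rational(1, 55), 48), -2025) = Add(Rational(24, 55), -2025) = Rational(-111351, 55)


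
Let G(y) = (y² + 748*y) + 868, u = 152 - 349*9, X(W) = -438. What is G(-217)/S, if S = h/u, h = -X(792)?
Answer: 341819051/438 ≈ 7.8041e+5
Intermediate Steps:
h = 438 (h = -1*(-438) = 438)
u = -2989 (u = 152 - 3141 = -2989)
G(y) = 868 + y² + 748*y
S = -438/2989 (S = 438/(-2989) = 438*(-1/2989) = -438/2989 ≈ -0.14654)
G(-217)/S = (868 + (-217)² + 748*(-217))/(-438/2989) = (868 + 47089 - 162316)*(-2989/438) = -114359*(-2989/438) = 341819051/438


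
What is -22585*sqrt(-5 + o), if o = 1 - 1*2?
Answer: -22585*I*sqrt(6) ≈ -55322.0*I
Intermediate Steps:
o = -1 (o = 1 - 2 = -1)
-22585*sqrt(-5 + o) = -22585*sqrt(-5 - 1) = -22585*I*sqrt(6)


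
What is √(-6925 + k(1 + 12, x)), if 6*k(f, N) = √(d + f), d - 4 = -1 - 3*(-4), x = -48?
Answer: √(-62325 + 3*√7)/3 ≈ 83.211*I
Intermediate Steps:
d = 15 (d = 4 + (-1 - 3*(-4)) = 4 + (-1 + 12) = 4 + 11 = 15)
k(f, N) = √(15 + f)/6
√(-6925 + k(1 + 12, x)) = √(-6925 + √(15 + (1 + 12))/6) = √(-6925 + √(15 + 13)/6) = √(-6925 + √28/6) = √(-6925 + (2*√7)/6) = √(-6925 + √7/3)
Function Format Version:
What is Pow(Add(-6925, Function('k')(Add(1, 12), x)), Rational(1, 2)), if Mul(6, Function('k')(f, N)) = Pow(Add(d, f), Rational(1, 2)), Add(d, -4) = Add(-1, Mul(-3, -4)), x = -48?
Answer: Mul(Rational(1, 3), Pow(Add(-62325, Mul(3, Pow(7, Rational(1, 2)))), Rational(1, 2))) ≈ Mul(83.211, I)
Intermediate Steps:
d = 15 (d = Add(4, Add(-1, Mul(-3, -4))) = Add(4, Add(-1, 12)) = Add(4, 11) = 15)
Function('k')(f, N) = Mul(Rational(1, 6), Pow(Add(15, f), Rational(1, 2)))
Pow(Add(-6925, Function('k')(Add(1, 12), x)), Rational(1, 2)) = Pow(Add(-6925, Mul(Rational(1, 6), Pow(Add(15, Add(1, 12)), Rational(1, 2)))), Rational(1, 2)) = Pow(Add(-6925, Mul(Rational(1, 6), Pow(Add(15, 13), Rational(1, 2)))), Rational(1, 2)) = Pow(Add(-6925, Mul(Rational(1, 6), Pow(28, Rational(1, 2)))), Rational(1, 2)) = Pow(Add(-6925, Mul(Rational(1, 6), Mul(2, Pow(7, Rational(1, 2))))), Rational(1, 2)) = Pow(Add(-6925, Mul(Rational(1, 3), Pow(7, Rational(1, 2)))), Rational(1, 2))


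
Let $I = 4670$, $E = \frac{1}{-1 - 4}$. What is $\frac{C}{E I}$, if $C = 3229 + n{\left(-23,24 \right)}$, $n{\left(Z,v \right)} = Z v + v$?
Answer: $- \frac{2701}{934} \approx -2.8919$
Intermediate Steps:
$E = - \frac{1}{5}$ ($E = \frac{1}{-5} = - \frac{1}{5} \approx -0.2$)
$n{\left(Z,v \right)} = v + Z v$
$C = 2701$ ($C = 3229 + 24 \left(1 - 23\right) = 3229 + 24 \left(-22\right) = 3229 - 528 = 2701$)
$\frac{C}{E I} = \frac{2701}{\left(- \frac{1}{5}\right) 4670} = \frac{2701}{-934} = 2701 \left(- \frac{1}{934}\right) = - \frac{2701}{934}$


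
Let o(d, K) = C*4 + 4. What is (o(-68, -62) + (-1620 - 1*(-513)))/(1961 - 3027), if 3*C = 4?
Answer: 3293/3198 ≈ 1.0297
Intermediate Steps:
C = 4/3 (C = (⅓)*4 = 4/3 ≈ 1.3333)
o(d, K) = 28/3 (o(d, K) = (4/3)*4 + 4 = 16/3 + 4 = 28/3)
(o(-68, -62) + (-1620 - 1*(-513)))/(1961 - 3027) = (28/3 + (-1620 - 1*(-513)))/(1961 - 3027) = (28/3 + (-1620 + 513))/(-1066) = (28/3 - 1107)*(-1/1066) = -3293/3*(-1/1066) = 3293/3198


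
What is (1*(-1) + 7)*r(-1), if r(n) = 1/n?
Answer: -6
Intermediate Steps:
r(n) = 1/n
(1*(-1) + 7)*r(-1) = (1*(-1) + 7)/(-1) = (-1 + 7)*(-1) = 6*(-1) = -6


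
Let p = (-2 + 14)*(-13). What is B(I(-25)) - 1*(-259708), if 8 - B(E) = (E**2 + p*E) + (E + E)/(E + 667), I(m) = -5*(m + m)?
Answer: 216609572/917 ≈ 2.3622e+5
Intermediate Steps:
I(m) = -10*m
p = -156 (p = 12*(-13) = -156)
B(E) = 8 - E**2 + 156*E - 2*E/(667 + E) (B(E) = 8 - ((E**2 - 156*E) + (E + E)/(E + 667)) = 8 - ((E**2 - 156*E) + (2*E)/(667 + E)) = 8 - ((E**2 - 156*E) + 2*E/(667 + E)) = 8 - (E**2 - 156*E + 2*E/(667 + E)) = 8 + (-E**2 + 156*E - 2*E/(667 + E)) = 8 - E**2 + 156*E - 2*E/(667 + E))
B(I(-25)) - 1*(-259708) = (5336 - (-10*(-25))**3 - 511*(-10*(-25))**2 + 104058*(-10*(-25)))/(667 - 10*(-25)) - 1*(-259708) = (5336 - 1*250**3 - 511*250**2 + 104058*250)/(667 + 250) + 259708 = (5336 - 1*15625000 - 511*62500 + 26014500)/917 + 259708 = (5336 - 15625000 - 31937500 + 26014500)/917 + 259708 = (1/917)*(-21542664) + 259708 = -21542664/917 + 259708 = 216609572/917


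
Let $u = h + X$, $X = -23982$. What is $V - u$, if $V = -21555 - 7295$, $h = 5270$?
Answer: $-10138$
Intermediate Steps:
$u = -18712$ ($u = 5270 - 23982 = -18712$)
$V = -28850$
$V - u = -28850 - -18712 = -28850 + 18712 = -10138$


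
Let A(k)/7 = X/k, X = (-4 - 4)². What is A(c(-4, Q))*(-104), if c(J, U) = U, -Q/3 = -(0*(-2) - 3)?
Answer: 46592/9 ≈ 5176.9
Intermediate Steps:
Q = -9 (Q = -(-3)*(0*(-2) - 3) = -(-3)*(0 - 3) = -(-3)*(-3) = -3*3 = -9)
X = 64 (X = (-8)² = 64)
A(k) = 448/k (A(k) = 7*(64/k) = 448/k)
A(c(-4, Q))*(-104) = (448/(-9))*(-104) = (448*(-⅑))*(-104) = -448/9*(-104) = 46592/9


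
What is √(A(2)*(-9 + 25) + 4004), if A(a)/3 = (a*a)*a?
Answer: 2*√1097 ≈ 66.242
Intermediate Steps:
A(a) = 3*a³ (A(a) = 3*((a*a)*a) = 3*(a²*a) = 3*a³)
√(A(2)*(-9 + 25) + 4004) = √((3*2³)*(-9 + 25) + 4004) = √((3*8)*16 + 4004) = √(24*16 + 4004) = √(384 + 4004) = √4388 = 2*√1097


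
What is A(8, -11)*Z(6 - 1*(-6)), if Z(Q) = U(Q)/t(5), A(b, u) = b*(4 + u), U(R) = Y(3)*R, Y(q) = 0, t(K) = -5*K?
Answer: 0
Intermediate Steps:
U(R) = 0 (U(R) = 0*R = 0)
Z(Q) = 0 (Z(Q) = 0/((-5*5)) = 0/(-25) = 0*(-1/25) = 0)
A(8, -11)*Z(6 - 1*(-6)) = (8*(4 - 11))*0 = (8*(-7))*0 = -56*0 = 0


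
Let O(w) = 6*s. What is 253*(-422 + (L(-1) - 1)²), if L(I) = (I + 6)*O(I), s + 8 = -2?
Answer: 22815287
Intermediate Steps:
s = -10 (s = -8 - 2 = -10)
O(w) = -60 (O(w) = 6*(-10) = -60)
L(I) = -360 - 60*I (L(I) = (I + 6)*(-60) = (6 + I)*(-60) = -360 - 60*I)
253*(-422 + (L(-1) - 1)²) = 253*(-422 + ((-360 - 60*(-1)) - 1)²) = 253*(-422 + ((-360 + 60) - 1)²) = 253*(-422 + (-300 - 1)²) = 253*(-422 + (-301)²) = 253*(-422 + 90601) = 253*90179 = 22815287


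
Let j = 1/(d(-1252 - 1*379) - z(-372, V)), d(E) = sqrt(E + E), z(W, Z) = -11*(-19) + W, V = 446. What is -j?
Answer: I/(sqrt(3262) - 163*I) ≈ -0.0054641 + 0.0019146*I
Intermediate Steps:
z(W, Z) = 209 + W
d(E) = sqrt(2)*sqrt(E) (d(E) = sqrt(2*E) = sqrt(2)*sqrt(E))
j = 1/(163 + I*sqrt(3262)) (j = 1/(sqrt(2)*sqrt(-1252 - 1*379) - (209 - 372)) = 1/(sqrt(2)*sqrt(-1252 - 379) - 1*(-163)) = 1/(sqrt(2)*sqrt(-1631) + 163) = 1/(sqrt(2)*(I*sqrt(1631)) + 163) = 1/(I*sqrt(3262) + 163) = 1/(163 + I*sqrt(3262)) ≈ 0.0054641 - 0.0019146*I)
-j = -(163/29831 - I*sqrt(3262)/29831) = -163/29831 + I*sqrt(3262)/29831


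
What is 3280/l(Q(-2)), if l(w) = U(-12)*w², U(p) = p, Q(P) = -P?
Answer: -205/3 ≈ -68.333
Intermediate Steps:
l(w) = -12*w²
3280/l(Q(-2)) = 3280/((-12*(-1*(-2))²)) = 3280/((-12*2²)) = 3280/((-12*4)) = 3280/(-48) = 3280*(-1/48) = -205/3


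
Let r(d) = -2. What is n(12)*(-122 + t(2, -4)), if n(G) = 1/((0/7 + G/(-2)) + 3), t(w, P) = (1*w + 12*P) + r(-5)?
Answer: 170/3 ≈ 56.667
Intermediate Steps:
t(w, P) = -2 + w + 12*P (t(w, P) = (1*w + 12*P) - 2 = (w + 12*P) - 2 = -2 + w + 12*P)
n(G) = 1/(3 - G/2) (n(G) = 1/((0*(⅐) + G*(-½)) + 3) = 1/((0 - G/2) + 3) = 1/(-G/2 + 3) = 1/(3 - G/2))
n(12)*(-122 + t(2, -4)) = (-2/(-6 + 12))*(-122 + (-2 + 2 + 12*(-4))) = (-2/6)*(-122 + (-2 + 2 - 48)) = (-2*⅙)*(-122 - 48) = -⅓*(-170) = 170/3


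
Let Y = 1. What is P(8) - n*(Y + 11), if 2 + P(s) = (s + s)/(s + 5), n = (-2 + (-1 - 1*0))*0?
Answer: -10/13 ≈ -0.76923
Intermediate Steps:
n = 0 (n = (-2 + (-1 + 0))*0 = (-2 - 1)*0 = -3*0 = 0)
P(s) = -2 + 2*s/(5 + s) (P(s) = -2 + (s + s)/(s + 5) = -2 + (2*s)/(5 + s) = -2 + 2*s/(5 + s))
P(8) - n*(Y + 11) = -10/(5 + 8) - 0*(1 + 11) = -10/13 - 0*12 = -10*1/13 - 1*0 = -10/13 + 0 = -10/13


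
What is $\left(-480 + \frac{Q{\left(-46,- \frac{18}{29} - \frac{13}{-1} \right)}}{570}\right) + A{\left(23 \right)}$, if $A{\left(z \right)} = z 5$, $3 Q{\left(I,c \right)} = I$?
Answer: $- \frac{312098}{855} \approx -365.03$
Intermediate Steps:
$Q{\left(I,c \right)} = \frac{I}{3}$
$A{\left(z \right)} = 5 z$
$\left(-480 + \frac{Q{\left(-46,- \frac{18}{29} - \frac{13}{-1} \right)}}{570}\right) + A{\left(23 \right)} = \left(-480 + \frac{\frac{1}{3} \left(-46\right)}{570}\right) + 5 \cdot 23 = \left(-480 - \frac{23}{855}\right) + 115 = - \frac{410423}{855} + 115 = - \frac{312098}{855}$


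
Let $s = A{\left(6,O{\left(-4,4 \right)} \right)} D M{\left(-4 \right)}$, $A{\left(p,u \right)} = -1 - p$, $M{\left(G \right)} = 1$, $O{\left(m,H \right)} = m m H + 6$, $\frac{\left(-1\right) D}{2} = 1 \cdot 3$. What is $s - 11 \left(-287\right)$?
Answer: $3199$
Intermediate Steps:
$D = -6$ ($D = - 2 \cdot 1 \cdot 3 = \left(-2\right) 3 = -6$)
$O{\left(m,H \right)} = 6 + H m^{2}$ ($O{\left(m,H \right)} = m^{2} H + 6 = H m^{2} + 6 = 6 + H m^{2}$)
$s = 42$ ($s = \left(-1 - 6\right) \left(-6\right) 1 = \left(-7\right) \left(-6\right) 1 = 42 \cdot 1 = 42$)
$s - 11 \left(-287\right) = 42 - 11 \left(-287\right) = 42 - -3157 = 42 + 3157 = 3199$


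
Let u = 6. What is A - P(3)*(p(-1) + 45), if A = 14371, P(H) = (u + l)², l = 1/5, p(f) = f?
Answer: 316991/25 ≈ 12680.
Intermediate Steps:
l = ⅕ (l = 1*(⅕) = ⅕ ≈ 0.20000)
P(H) = 961/25 (P(H) = (6 + ⅕)² = (31/5)² = 961/25)
A - P(3)*(p(-1) + 45) = 14371 - 961*(-1 + 45)/25 = 14371 - 961*44/25 = 14371 - 1*42284/25 = 14371 - 42284/25 = 316991/25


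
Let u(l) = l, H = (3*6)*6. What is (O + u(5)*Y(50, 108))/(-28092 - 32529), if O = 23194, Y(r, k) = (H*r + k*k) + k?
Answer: -9914/5511 ≈ -1.7989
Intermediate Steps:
H = 108 (H = 18*6 = 108)
Y(r, k) = k + k² + 108*r (Y(r, k) = (108*r + k*k) + k = (108*r + k²) + k = (k² + 108*r) + k = k + k² + 108*r)
(O + u(5)*Y(50, 108))/(-28092 - 32529) = (23194 + 5*(108 + 108² + 108*50))/(-28092 - 32529) = (23194 + 5*(108 + 11664 + 5400))/(-60621) = (23194 + 5*17172)*(-1/60621) = (23194 + 85860)*(-1/60621) = 109054*(-1/60621) = -9914/5511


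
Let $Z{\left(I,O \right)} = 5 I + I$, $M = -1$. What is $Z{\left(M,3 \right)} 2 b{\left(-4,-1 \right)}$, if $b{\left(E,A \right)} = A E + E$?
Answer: $0$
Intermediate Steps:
$Z{\left(I,O \right)} = 6 I$
$b{\left(E,A \right)} = E + A E$
$Z{\left(M,3 \right)} 2 b{\left(-4,-1 \right)} = 6 \left(-1\right) 2 \left(- 4 \left(1 - 1\right)\right) = \left(-6\right) 2 \left(\left(-4\right) 0\right) = \left(-12\right) 0 = 0$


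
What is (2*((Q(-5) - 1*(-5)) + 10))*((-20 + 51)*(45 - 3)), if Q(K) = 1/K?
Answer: 192696/5 ≈ 38539.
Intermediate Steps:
(2*((Q(-5) - 1*(-5)) + 10))*((-20 + 51)*(45 - 3)) = (2*((1/(-5) - 1*(-5)) + 10))*((-20 + 51)*(45 - 3)) = (2*((-1/5 + 5) + 10))*(31*42) = (2*(24/5 + 10))*1302 = (2*(74/5))*1302 = (148/5)*1302 = 192696/5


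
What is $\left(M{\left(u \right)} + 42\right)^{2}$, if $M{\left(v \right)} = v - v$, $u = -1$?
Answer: $1764$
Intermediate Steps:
$M{\left(v \right)} = 0$
$\left(M{\left(u \right)} + 42\right)^{2} = \left(0 + 42\right)^{2} = 42^{2} = 1764$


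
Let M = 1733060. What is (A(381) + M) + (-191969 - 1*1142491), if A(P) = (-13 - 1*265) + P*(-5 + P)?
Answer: 541578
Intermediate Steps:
A(P) = -278 + P*(-5 + P) (A(P) = (-13 - 265) + P*(-5 + P) = -278 + P*(-5 + P))
(A(381) + M) + (-191969 - 1*1142491) = ((-278 + 381**2 - 5*381) + 1733060) + (-191969 - 1*1142491) = ((-278 + 145161 - 1905) + 1733060) + (-191969 - 1142491) = (142978 + 1733060) - 1334460 = 1876038 - 1334460 = 541578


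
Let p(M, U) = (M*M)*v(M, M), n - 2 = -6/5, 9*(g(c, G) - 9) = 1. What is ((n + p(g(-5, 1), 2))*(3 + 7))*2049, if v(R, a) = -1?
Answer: -45482336/27 ≈ -1.6845e+6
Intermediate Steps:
g(c, G) = 82/9 (g(c, G) = 9 + (⅑)*1 = 9 + ⅑ = 82/9)
n = ⅘ (n = 2 - 6/5 = ⅘ ≈ 0.80000)
p(M, U) = -M² (p(M, U) = (M*M)*(-1) = M²*(-1) = -M²)
((n + p(g(-5, 1), 2))*(3 + 7))*2049 = ((⅘ - (82/9)²)*(3 + 7))*2049 = ((⅘ - 1*6724/81)*10)*2049 = ((⅘ - 6724/81)*10)*2049 = -33296/405*10*2049 = -66592/81*2049 = -45482336/27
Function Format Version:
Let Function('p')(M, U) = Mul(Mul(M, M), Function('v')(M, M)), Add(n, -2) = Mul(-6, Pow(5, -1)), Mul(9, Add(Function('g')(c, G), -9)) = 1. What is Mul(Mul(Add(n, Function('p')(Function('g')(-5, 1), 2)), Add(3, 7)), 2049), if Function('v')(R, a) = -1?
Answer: Rational(-45482336, 27) ≈ -1.6845e+6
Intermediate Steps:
Function('g')(c, G) = Rational(82, 9) (Function('g')(c, G) = Add(9, Mul(Rational(1, 9), 1)) = Add(9, Rational(1, 9)) = Rational(82, 9))
n = Rational(4, 5) (n = Add(2, Mul(-6, Pow(5, -1))) = Add(2, Mul(-6, Rational(1, 5))) = Add(2, Rational(-6, 5)) = Rational(4, 5) ≈ 0.80000)
Function('p')(M, U) = Mul(-1, Pow(M, 2)) (Function('p')(M, U) = Mul(Mul(M, M), -1) = Mul(Pow(M, 2), -1) = Mul(-1, Pow(M, 2)))
Mul(Mul(Add(n, Function('p')(Function('g')(-5, 1), 2)), Add(3, 7)), 2049) = Mul(Mul(Add(Rational(4, 5), Mul(-1, Pow(Rational(82, 9), 2))), Add(3, 7)), 2049) = Mul(Mul(Add(Rational(4, 5), Mul(-1, Rational(6724, 81))), 10), 2049) = Mul(Mul(Add(Rational(4, 5), Rational(-6724, 81)), 10), 2049) = Mul(Mul(Rational(-33296, 405), 10), 2049) = Mul(Rational(-66592, 81), 2049) = Rational(-45482336, 27)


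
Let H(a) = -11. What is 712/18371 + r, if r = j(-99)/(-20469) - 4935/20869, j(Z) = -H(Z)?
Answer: -1555811580022/7847495263131 ≈ -0.19826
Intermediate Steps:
j(Z) = 11 (j(Z) = -1*(-11) = 11)
r = -101244074/427167561 (r = 11/(-20469) - 4935/20869 = 11*(-1/20469) - 4935*1/20869 = -11/20469 - 4935/20869 = -101244074/427167561 ≈ -0.23701)
712/18371 + r = 712/18371 - 101244074/427167561 = -1555811580022/7847495263131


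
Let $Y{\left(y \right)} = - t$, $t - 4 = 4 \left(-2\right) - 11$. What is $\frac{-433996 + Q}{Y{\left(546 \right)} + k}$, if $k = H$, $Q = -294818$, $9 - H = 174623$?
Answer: $\frac{728814}{174599} \approx 4.1742$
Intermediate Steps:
$t = -15$ ($t = 4 + \left(4 \left(-2\right) - 11\right) = 4 - 19 = -15$)
$H = -174614$ ($H = 9 - 174623 = -174614$)
$Y{\left(y \right)} = 15$ ($Y{\left(y \right)} = \left(-1\right) \left(-15\right) = 15$)
$k = -174614$
$\frac{-433996 + Q}{Y{\left(546 \right)} + k} = \frac{-433996 - 294818}{15 - 174614} = - \frac{728814}{-174599} = \left(-728814\right) \left(- \frac{1}{174599}\right) = \frac{728814}{174599}$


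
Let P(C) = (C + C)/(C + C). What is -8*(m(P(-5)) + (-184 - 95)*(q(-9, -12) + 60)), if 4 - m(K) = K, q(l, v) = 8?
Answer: 151752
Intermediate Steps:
P(C) = 1 (P(C) = (2*C)/((2*C)) = (2*C)*(1/(2*C)) = 1)
m(K) = 4 - K
-8*(m(P(-5)) + (-184 - 95)*(q(-9, -12) + 60)) = -8*((4 - 1*1) + (-184 - 95)*(8 + 60)) = -8*((4 - 1) - 279*68) = -8*(3 - 18972) = -8*(-18969) = 151752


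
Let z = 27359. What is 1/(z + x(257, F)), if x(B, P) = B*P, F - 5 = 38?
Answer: 1/38410 ≈ 2.6035e-5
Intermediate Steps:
F = 43 (F = 5 + 38 = 43)
1/(z + x(257, F)) = 1/(27359 + 257*43) = 1/(27359 + 11051) = 1/38410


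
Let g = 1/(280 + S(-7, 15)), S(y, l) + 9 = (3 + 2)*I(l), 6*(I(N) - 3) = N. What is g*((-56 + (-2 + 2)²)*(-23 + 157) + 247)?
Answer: -4838/199 ≈ -24.312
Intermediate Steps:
I(N) = 3 + N/6
S(y, l) = 6 + 5*l/6 (S(y, l) = -9 + (3 + 2)*(3 + l/6) = -9 + 5*(3 + l/6) = -9 + (15 + 5*l/6) = 6 + 5*l/6)
g = 2/597 (g = 1/(280 + (6 + (⅚)*15)) = 1/(280 + (6 + 25/2)) = 1/(280 + 37/2) = 1/(597/2) = 2/597 ≈ 0.0033501)
g*((-56 + (-2 + 2)²)*(-23 + 157) + 247) = 2*((-56 + (-2 + 2)²)*(-23 + 157) + 247)/597 = 2*((-56 + 0²)*134 + 247)/597 = 2*((-56 + 0)*134 + 247)/597 = 2*(-56*134 + 247)/597 = 2*(-7504 + 247)/597 = (2/597)*(-7257) = -4838/199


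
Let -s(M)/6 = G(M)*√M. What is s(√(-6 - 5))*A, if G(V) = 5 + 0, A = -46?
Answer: 1380*11^(¼)*√I ≈ 1777.1 + 1777.1*I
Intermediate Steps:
G(V) = 5
s(M) = -30*√M
s(√(-6 - 5))*A = -30*(-6 - 5)^(¼)*(-46) = -30*(-11)^(¼)*(-46) = -30*11^(¼)*√I*(-46) = 1380*11^(¼)*√I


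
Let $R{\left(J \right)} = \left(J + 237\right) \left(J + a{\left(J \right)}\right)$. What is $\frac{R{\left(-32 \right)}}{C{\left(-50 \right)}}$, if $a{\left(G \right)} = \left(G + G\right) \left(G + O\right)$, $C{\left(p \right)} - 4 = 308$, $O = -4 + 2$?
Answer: $\frac{54940}{39} \approx 1408.7$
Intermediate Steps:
$O = -2$
$C{\left(p \right)} = 312$ ($C{\left(p \right)} = 4 + 308 = 312$)
$a{\left(G \right)} = 2 G \left(-2 + G\right)$ ($a{\left(G \right)} = \left(G + G\right) \left(G - 2\right) = 2 G \left(-2 + G\right)$)
$R{\left(J \right)} = \left(237 + J\right) \left(J + 2 J \left(-2 + J\right)\right)$ ($R{\left(J \right)} = \left(J + 237\right) \left(J + 2 J \left(-2 + J\right)\right) = \left(237 + J\right) \left(J + 2 J \left(-2 + J\right)\right)$)
$\frac{R{\left(-32 \right)}}{C{\left(-50 \right)}} = \frac{\left(-32\right) \left(-711 + 2 \left(-32\right)^{2} + 471 \left(-32\right)\right)}{312} = - 32 \left(-711 + 2 \cdot 1024 - 15072\right) \frac{1}{312} = - 32 \left(-711 + 2048 - 15072\right) \frac{1}{312} = \left(-32\right) \left(-13735\right) \frac{1}{312} = 439520 \cdot \frac{1}{312} = \frac{54940}{39}$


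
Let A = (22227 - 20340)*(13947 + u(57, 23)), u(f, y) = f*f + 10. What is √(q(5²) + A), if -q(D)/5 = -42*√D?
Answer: 14*√165657 ≈ 5698.1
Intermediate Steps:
u(f, y) = 10 + f² (u(f, y) = f² + 10 = 10 + f²)
q(D) = 210*√D (q(D) = -(-210)*√D = 210*√D)
A = 32467722 (A = (22227 - 20340)*(13947 + (10 + 57²)) = 1887*(13947 + (10 + 3249)) = 1887*(13947 + 3259) = 1887*17206 = 32467722)
√(q(5²) + A) = √(210*√(5²) + 32467722) = √(210*√25 + 32467722) = √(210*5 + 32467722) = √(1050 + 32467722) = √32468772 = 14*√165657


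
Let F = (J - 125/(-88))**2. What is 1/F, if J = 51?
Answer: 7744/21279769 ≈ 0.00036391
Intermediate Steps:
F = 21279769/7744 (F = (51 - 125/(-88))**2 = (51 - 125*(-1/88))**2 = (51 + 125/88)**2 = (4613/88)**2 = 21279769/7744 ≈ 2747.9)
1/F = 1/(21279769/7744) = 7744/21279769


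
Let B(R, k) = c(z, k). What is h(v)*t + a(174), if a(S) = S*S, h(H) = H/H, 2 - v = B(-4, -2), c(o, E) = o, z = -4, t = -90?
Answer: 30186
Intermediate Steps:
B(R, k) = -4
v = 6 (v = 2 - 1*(-4) = 2 + 4 = 6)
h(H) = 1
a(S) = S**2
h(v)*t + a(174) = 1*(-90) + 174**2 = -90 + 30276 = 30186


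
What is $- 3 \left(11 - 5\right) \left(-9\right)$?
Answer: $162$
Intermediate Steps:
$- 3 \left(11 - 5\right) \left(-9\right) = \left(-3\right) 6 \left(-9\right) = \left(-18\right) \left(-9\right) = 162$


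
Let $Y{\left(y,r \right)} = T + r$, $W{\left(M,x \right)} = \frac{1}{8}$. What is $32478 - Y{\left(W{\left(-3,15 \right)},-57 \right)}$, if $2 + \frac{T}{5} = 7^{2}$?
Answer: $32300$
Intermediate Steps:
$W{\left(M,x \right)} = \frac{1}{8}$
$T = 235$ ($T = -10 + 5 \cdot 7^{2} = -10 + 5 \cdot 49 = -10 + 245 = 235$)
$Y{\left(y,r \right)} = 235 + r$
$32478 - Y{\left(W{\left(-3,15 \right)},-57 \right)} = 32478 - \left(235 - 57\right) = 32478 - 178 = 32300$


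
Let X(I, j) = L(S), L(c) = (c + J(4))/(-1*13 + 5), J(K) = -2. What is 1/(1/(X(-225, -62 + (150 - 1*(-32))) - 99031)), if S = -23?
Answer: -792223/8 ≈ -99028.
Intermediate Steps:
L(c) = ¼ - c/8 (L(c) = (c - 2)/(-1*13 + 5) = (-2 + c)/(-13 + 5) = (-2 + c)/(-8) = (-2 + c)*(-⅛) = ¼ - c/8)
X(I, j) = 25/8 (X(I, j) = ¼ - ⅛*(-23) = ¼ + 23/8 = 25/8)
1/(1/(X(-225, -62 + (150 - 1*(-32))) - 99031)) = 1/(1/(25/8 - 99031)) = 1/(1/(-792223/8)) = 1/(-8/792223) = -792223/8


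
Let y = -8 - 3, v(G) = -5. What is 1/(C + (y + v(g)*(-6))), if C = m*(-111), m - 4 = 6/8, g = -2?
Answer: -4/2033 ≈ -0.0019675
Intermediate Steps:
y = -11
m = 19/4 (m = 4 + 6/8 = 4 + 6*(⅛) = 4 + ¾ = 19/4 ≈ 4.7500)
C = -2109/4 (C = (19/4)*(-111) = -2109/4 ≈ -527.25)
1/(C + (y + v(g)*(-6))) = 1/(-2109/4 + (-11 - 5*(-6))) = 1/(-2109/4 + (-11 + 30)) = 1/(-2109/4 + 19) = 1/(-2033/4) = -4/2033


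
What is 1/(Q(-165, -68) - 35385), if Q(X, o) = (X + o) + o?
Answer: -1/35686 ≈ -2.8022e-5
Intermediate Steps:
Q(X, o) = X + 2*o
1/(Q(-165, -68) - 35385) = 1/((-165 + 2*(-68)) - 35385) = 1/((-165 - 136) - 35385) = 1/(-301 - 35385) = 1/(-35686) = -1/35686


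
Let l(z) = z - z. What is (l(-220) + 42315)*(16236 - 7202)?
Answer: 382273710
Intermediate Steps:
l(z) = 0
(l(-220) + 42315)*(16236 - 7202) = (0 + 42315)*(16236 - 7202) = 42315*9034 = 382273710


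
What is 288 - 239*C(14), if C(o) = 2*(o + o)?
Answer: -13096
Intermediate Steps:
C(o) = 4*o (C(o) = 2*(2*o) = 4*o)
288 - 239*C(14) = 288 - 956*14 = 288 - 239*56 = 288 - 13384 = -13096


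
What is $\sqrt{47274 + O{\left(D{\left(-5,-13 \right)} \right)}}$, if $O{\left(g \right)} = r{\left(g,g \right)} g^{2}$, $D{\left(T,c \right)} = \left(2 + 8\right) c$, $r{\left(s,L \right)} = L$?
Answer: $i \sqrt{2149726} \approx 1466.2 i$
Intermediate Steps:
$D{\left(T,c \right)} = 10 c$
$O{\left(g \right)} = g^{3}$ ($O{\left(g \right)} = g g^{2} = g^{3}$)
$\sqrt{47274 + O{\left(D{\left(-5,-13 \right)} \right)}} = \sqrt{47274 + \left(10 \left(-13\right)\right)^{3}} = \sqrt{47274 + \left(-130\right)^{3}} = \sqrt{47274 - 2197000} = \sqrt{-2149726} = i \sqrt{2149726}$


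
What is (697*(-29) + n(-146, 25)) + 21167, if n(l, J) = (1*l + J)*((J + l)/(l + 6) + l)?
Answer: 2592159/140 ≈ 18515.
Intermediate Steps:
n(l, J) = (J + l)*(l + (J + l)/(6 + l)) (n(l, J) = (l + J)*((J + l)/(6 + l) + l) = (J + l)*((J + l)/(6 + l) + l) = (J + l)*(l + (J + l)/(6 + l)))
(697*(-29) + n(-146, 25)) + 21167 = (697*(-29) + (25**2 + (-146)**3 + 7*(-146)**2 + 25*(-146)**2 + 8*25*(-146))/(6 - 146)) + 21167 = (-20213 + (625 - 3112136 + 7*21316 + 25*21316 - 29200)/(-140)) + 21167 = (-20213 - (625 - 3112136 + 149212 + 532900 - 29200)/140) + 21167 = (-20213 - 1/140*(-2458599)) + 21167 = (-20213 + 2458599/140) + 21167 = -371221/140 + 21167 = 2592159/140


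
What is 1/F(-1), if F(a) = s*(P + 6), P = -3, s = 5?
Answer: 1/15 ≈ 0.066667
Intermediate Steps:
F(a) = 15 (F(a) = 5*(-3 + 6) = 5*3 = 15)
1/F(-1) = 1/15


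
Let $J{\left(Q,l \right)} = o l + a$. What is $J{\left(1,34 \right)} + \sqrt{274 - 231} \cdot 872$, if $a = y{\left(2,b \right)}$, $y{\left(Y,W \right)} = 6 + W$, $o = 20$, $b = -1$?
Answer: $685 + 872 \sqrt{43} \approx 6403.1$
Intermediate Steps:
$a = 5$ ($a = 6 - 1 = 5$)
$J{\left(Q,l \right)} = 5 + 20 l$ ($J{\left(Q,l \right)} = 20 l + 5 = 5 + 20 l$)
$J{\left(1,34 \right)} + \sqrt{274 - 231} \cdot 872 = \left(5 + 20 \cdot 34\right) + \sqrt{274 - 231} \cdot 872 = \left(5 + 680\right) + \sqrt{43} \cdot 872 = 685 + 872 \sqrt{43}$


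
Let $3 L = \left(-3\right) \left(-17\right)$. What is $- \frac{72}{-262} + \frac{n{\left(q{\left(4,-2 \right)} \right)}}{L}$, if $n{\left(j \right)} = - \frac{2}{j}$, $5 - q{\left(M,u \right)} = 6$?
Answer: $\frac{874}{2227} \approx 0.39246$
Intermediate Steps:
$q{\left(M,u \right)} = -1$ ($q{\left(M,u \right)} = 5 - 6 = -1$)
$L = 17$ ($L = \frac{\left(-3\right) \left(-17\right)}{3} = \frac{1}{3} \cdot 51 = 17$)
$- \frac{72}{-262} + \frac{n{\left(q{\left(4,-2 \right)} \right)}}{L} = - \frac{72}{-262} + \frac{\left(-2\right) \frac{1}{-1}}{17} = \left(-72\right) \left(- \frac{1}{262}\right) + \left(-2\right) \left(-1\right) \frac{1}{17} = \frac{36}{131} + 2 \cdot \frac{1}{17} = \frac{36}{131} + \frac{2}{17} = \frac{874}{2227}$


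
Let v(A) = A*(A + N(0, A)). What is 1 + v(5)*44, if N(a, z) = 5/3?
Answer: 4403/3 ≈ 1467.7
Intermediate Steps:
N(a, z) = 5/3 (N(a, z) = 5*(1/3) = 5/3)
v(A) = A*(5/3 + A) (v(A) = A*(A + 5/3) = A*(5/3 + A))
1 + v(5)*44 = 1 + ((1/3)*5*(5 + 3*5))*44 = 1 + ((1/3)*5*(5 + 15))*44 = 1 + ((1/3)*5*20)*44 = 1 + (100/3)*44 = 1 + 4400/3 = 4403/3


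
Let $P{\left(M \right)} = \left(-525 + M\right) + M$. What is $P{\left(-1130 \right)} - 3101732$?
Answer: $-3104517$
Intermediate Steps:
$P{\left(M \right)} = -525 + 2 M$
$P{\left(-1130 \right)} - 3101732 = \left(-525 + 2 \left(-1130\right)\right) - 3101732 = \left(-525 - 2260\right) - 3101732 = -2785 - 3101732 = -3104517$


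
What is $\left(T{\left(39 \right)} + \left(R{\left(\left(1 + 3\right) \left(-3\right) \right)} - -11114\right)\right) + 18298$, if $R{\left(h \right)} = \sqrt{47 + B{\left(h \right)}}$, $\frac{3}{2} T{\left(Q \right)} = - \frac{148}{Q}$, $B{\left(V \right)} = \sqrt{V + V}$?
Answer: $\frac{3440908}{117} + \sqrt{47 + 2 i \sqrt{6}} \approx 29416.0 + 0.35681 i$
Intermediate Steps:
$B{\left(V \right)} = \sqrt{2} \sqrt{V}$ ($B{\left(V \right)} = \sqrt{2 V} = \sqrt{2} \sqrt{V}$)
$T{\left(Q \right)} = - \frac{296}{3 Q}$ ($T{\left(Q \right)} = \frac{2 \left(- \frac{148}{Q}\right)}{3} = - \frac{296}{3 Q}$)
$R{\left(h \right)} = \sqrt{47 + \sqrt{2} \sqrt{h}}$
$\left(T{\left(39 \right)} + \left(R{\left(\left(1 + 3\right) \left(-3\right) \right)} - -11114\right)\right) + 18298 = \left(- \frac{296}{3 \cdot 39} + \left(\sqrt{47 + \sqrt{2} \sqrt{\left(1 + 3\right) \left(-3\right)}} - -11114\right)\right) + 18298 = \left(\left(- \frac{296}{3}\right) \frac{1}{39} + \left(\sqrt{47 + \sqrt{2} \sqrt{4 \left(-3\right)}} + 11114\right)\right) + 18298 = \left(- \frac{296}{117} + \left(\sqrt{47 + \sqrt{2} \sqrt{-12}} + 11114\right)\right) + 18298 = \left(- \frac{296}{117} + \left(\sqrt{47 + \sqrt{2} \cdot 2 i \sqrt{3}} + 11114\right)\right) + 18298 = \left(- \frac{296}{117} + \left(\sqrt{47 + 2 i \sqrt{6}} + 11114\right)\right) + 18298 = \left(- \frac{296}{117} + \left(11114 + \sqrt{47 + 2 i \sqrt{6}}\right)\right) + 18298 = \left(\frac{1300042}{117} + \sqrt{47 + 2 i \sqrt{6}}\right) + 18298 = \frac{3440908}{117} + \sqrt{47 + 2 i \sqrt{6}}$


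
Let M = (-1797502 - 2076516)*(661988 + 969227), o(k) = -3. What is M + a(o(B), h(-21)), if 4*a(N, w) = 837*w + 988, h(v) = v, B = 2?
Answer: -25277425104069/4 ≈ -6.3194e+12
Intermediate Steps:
a(N, w) = 247 + 837*w/4 (a(N, w) = (837*w + 988)/4 = (988 + 837*w)/4 = 247 + 837*w/4)
M = -6319356271870 (M = -3874018*1631215 = -6319356271870)
M + a(o(B), h(-21)) = -6319356271870 + (247 + (837/4)*(-21)) = -6319356271870 + (247 - 17577/4) = -6319356271870 - 16589/4 = -25277425104069/4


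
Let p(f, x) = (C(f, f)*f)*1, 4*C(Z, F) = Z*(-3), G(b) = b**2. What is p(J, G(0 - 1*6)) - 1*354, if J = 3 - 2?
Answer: -1419/4 ≈ -354.75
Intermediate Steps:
C(Z, F) = -3*Z/4 (C(Z, F) = (Z*(-3))/4 = (-3*Z)/4 = -3*Z/4)
J = 1
p(f, x) = -3*f**2/4 (p(f, x) = ((-3*f/4)*f)*1 = -3*f**2/4*1 = -3*f**2/4)
p(J, G(0 - 1*6)) - 1*354 = -3/4*1**2 - 1*354 = -3/4*1 - 354 = -3/4 - 354 = -1419/4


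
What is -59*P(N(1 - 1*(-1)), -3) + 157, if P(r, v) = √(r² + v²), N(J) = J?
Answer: 157 - 59*√13 ≈ -55.728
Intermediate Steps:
-59*P(N(1 - 1*(-1)), -3) + 157 = -59*√((1 - 1*(-1))² + (-3)²) + 157 = -59*√((1 + 1)² + 9) + 157 = -59*√(2² + 9) + 157 = -59*√(4 + 9) + 157 = -59*√13 + 157 = 157 - 59*√13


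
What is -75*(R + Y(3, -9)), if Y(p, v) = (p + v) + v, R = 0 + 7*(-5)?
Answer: 3750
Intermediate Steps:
R = -35 (R = 0 - 35 = -35)
Y(p, v) = p + 2*v
-75*(R + Y(3, -9)) = -75*(-35 + (3 + 2*(-9))) = -75*(-35 + (3 - 18)) = -75*(-35 - 15) = -75*(-50) = 3750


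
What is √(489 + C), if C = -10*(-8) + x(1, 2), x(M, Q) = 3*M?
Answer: 2*√143 ≈ 23.917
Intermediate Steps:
C = 83 (C = -10*(-8) + 3*1 = 80 + 3 = 83)
√(489 + C) = √(489 + 83) = √572 = 2*√143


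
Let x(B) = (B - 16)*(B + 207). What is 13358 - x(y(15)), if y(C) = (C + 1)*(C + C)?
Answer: -305410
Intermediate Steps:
y(C) = 2*C*(1 + C) (y(C) = (1 + C)*(2*C) = 2*C*(1 + C))
x(B) = (-16 + B)*(207 + B)
13358 - x(y(15)) = 13358 - (-3312 + (2*15*(1 + 15))² + 191*(2*15*(1 + 15))) = 13358 - (-3312 + (2*15*16)² + 191*(2*15*16)) = 13358 - (-3312 + 480² + 191*480) = 13358 - (-3312 + 230400 + 91680) = 13358 - 1*318768 = 13358 - 318768 = -305410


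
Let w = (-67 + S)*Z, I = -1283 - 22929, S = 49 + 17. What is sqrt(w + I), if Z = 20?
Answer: 2*I*sqrt(6058) ≈ 155.67*I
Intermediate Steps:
S = 66
I = -24212
w = -20 (w = (-67 + 66)*20 = -1*20 = -20)
sqrt(w + I) = sqrt(-20 - 24212) = sqrt(-24232) = 2*I*sqrt(6058)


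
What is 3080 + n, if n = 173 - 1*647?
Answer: 2606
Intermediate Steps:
n = -474 (n = 173 - 647 = -474)
3080 + n = 3080 - 474 = 2606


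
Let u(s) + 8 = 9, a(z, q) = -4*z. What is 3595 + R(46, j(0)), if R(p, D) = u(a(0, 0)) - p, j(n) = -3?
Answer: 3550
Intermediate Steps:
u(s) = 1 (u(s) = -8 + 9 = 1)
R(p, D) = 1 - p
3595 + R(46, j(0)) = 3595 + (1 - 1*46) = 3595 + (1 - 46) = 3595 - 45 = 3550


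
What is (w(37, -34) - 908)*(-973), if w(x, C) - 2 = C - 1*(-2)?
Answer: 912674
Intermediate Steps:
w(x, C) = 4 + C (w(x, C) = 2 + (C - 1*(-2)) = 2 + (C + 2) = 2 + (2 + C) = 4 + C)
(w(37, -34) - 908)*(-973) = ((4 - 34) - 908)*(-973) = (-30 - 908)*(-973) = -938*(-973) = 912674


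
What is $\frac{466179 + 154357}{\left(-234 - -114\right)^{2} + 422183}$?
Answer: $\frac{88648}{62369} \approx 1.4213$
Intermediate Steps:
$\frac{466179 + 154357}{\left(-234 - -114\right)^{2} + 422183} = \frac{620536}{\left(-234 + 114\right)^{2} + 422183} = \frac{620536}{\left(-120\right)^{2} + 422183} = \frac{620536}{14400 + 422183} = \frac{620536}{436583} = 620536 \cdot \frac{1}{436583} = \frac{88648}{62369}$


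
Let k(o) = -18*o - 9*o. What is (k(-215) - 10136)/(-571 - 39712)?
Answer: 4331/40283 ≈ 0.10751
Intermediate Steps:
k(o) = -27*o
(k(-215) - 10136)/(-571 - 39712) = (-27*(-215) - 10136)/(-571 - 39712) = (5805 - 10136)/(-40283) = -4331*(-1/40283) = 4331/40283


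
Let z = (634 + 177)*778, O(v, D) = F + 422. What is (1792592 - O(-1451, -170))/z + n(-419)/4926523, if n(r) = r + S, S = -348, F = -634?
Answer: 4415903097853/1554214549517 ≈ 2.8412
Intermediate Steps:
O(v, D) = -212 (O(v, D) = -634 + 422 = -212)
z = 630958 (z = 811*778 = 630958)
n(r) = -348 + r (n(r) = r - 348 = -348 + r)
(1792592 - O(-1451, -170))/z + n(-419)/4926523 = (1792592 - 1*(-212))/630958 + (-348 - 419)/4926523 = (1792592 + 212)*(1/630958) - 767*1/4926523 = 1792804*(1/630958) - 767/4926523 = 896402/315479 - 767/4926523 = 4415903097853/1554214549517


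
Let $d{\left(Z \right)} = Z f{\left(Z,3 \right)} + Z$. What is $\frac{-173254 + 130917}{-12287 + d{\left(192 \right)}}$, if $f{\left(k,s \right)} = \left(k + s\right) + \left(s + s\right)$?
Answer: $- \frac{42337}{26497} \approx -1.5978$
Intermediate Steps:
$f{\left(k,s \right)} = k + 3 s$ ($f{\left(k,s \right)} = \left(k + s\right) + 2 s = k + 3 s$)
$d{\left(Z \right)} = Z + Z \left(9 + Z\right)$ ($d{\left(Z \right)} = Z \left(Z + 3 \cdot 3\right) + Z = Z \left(Z + 9\right) + Z = Z \left(9 + Z\right) + Z = Z + Z \left(9 + Z\right)$)
$\frac{-173254 + 130917}{-12287 + d{\left(192 \right)}} = \frac{-173254 + 130917}{-12287 + 192 \left(10 + 192\right)} = - \frac{42337}{-12287 + 192 \cdot 202} = - \frac{42337}{-12287 + 38784} = - \frac{42337}{26497}$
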